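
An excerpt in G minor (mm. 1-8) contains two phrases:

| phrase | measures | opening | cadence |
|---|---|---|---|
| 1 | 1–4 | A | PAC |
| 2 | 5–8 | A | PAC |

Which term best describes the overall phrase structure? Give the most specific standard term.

Both phrases have the same opening (A) and the same cadence (perfect authentic cadence): the second is a restatement, not a consequent, so this is a repeated phrase rather than a period.

repeated phrase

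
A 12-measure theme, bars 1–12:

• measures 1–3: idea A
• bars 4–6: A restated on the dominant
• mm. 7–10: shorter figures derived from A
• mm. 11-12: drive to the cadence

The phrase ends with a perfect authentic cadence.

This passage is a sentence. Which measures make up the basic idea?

measures 1–3

The presentation of a sentence is the basic idea (mm. 1–3) plus its repetition (measures 4–6); the basic idea is therefore mm. 1–3.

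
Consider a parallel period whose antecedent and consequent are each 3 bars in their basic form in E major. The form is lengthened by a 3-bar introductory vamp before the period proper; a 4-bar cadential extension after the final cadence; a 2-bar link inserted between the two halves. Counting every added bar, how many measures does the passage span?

15 measures

Basic parallel period: 3 + 3 = 6 bars.
6 (basic form) + 3 (introduction) + 4 (cadential extension) + 2 (link) = 15.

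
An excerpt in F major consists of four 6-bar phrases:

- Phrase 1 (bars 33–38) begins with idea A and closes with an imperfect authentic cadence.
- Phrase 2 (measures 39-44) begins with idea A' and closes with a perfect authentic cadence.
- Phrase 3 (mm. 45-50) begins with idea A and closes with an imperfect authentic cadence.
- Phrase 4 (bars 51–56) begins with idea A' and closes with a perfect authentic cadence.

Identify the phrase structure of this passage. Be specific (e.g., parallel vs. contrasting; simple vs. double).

repeated period

The cadence pattern IAC–PAC–IAC–PAC is weak–strong twice, and phrases 3–4 restate phrases 1–2: a period heard twice, not a double period (which would end weakly at phrase 2).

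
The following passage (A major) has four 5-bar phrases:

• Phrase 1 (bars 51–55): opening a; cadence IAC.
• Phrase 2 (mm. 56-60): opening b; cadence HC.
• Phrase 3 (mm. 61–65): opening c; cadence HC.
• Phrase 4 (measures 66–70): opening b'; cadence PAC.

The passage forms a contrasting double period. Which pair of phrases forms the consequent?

In a double period the first pair of phrases (ending half cadence) is the large antecedent and the second pair (ending perfect authentic cadence) is the large consequent; the consequent is phrases 3 and 4.

phrases 3 and 4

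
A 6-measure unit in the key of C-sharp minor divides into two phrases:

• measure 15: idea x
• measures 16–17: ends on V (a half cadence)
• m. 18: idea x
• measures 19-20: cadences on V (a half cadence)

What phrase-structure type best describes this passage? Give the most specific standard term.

repeated phrase

Both phrases have the same opening (x) and the same cadence (half cadence): the second is a restatement, not a consequent, so this is a repeated phrase rather than a period.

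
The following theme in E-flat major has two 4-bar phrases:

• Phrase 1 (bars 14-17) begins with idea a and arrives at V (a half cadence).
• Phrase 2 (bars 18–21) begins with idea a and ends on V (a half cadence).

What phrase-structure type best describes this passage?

repeated phrase

Both phrases have the same opening (a) and the same cadence (half cadence): the second is a restatement, not a consequent, so this is a repeated phrase rather than a period.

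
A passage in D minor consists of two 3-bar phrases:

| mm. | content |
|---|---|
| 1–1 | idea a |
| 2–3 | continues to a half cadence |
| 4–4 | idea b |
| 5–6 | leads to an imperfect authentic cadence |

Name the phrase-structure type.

Phrase 1 ends with a half cadence (weaker) and phrase 2 with an imperfect authentic cadence (stronger): antecedent + consequent = a period.
The two phrases open with different material (a / b), so the period is contrasting.

contrasting period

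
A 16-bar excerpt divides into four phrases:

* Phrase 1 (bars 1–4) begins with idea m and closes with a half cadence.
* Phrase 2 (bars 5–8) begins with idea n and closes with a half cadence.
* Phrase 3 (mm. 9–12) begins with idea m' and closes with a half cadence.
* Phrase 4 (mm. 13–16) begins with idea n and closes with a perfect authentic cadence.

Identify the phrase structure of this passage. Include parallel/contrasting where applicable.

Four phrases in two halves: the first half (mm. 1–8) ends with a half cadence, the second (bars 9–16) with a perfect authentic cadence — a large antecedent–consequent pair, i.e. a double period.
Phrase 3 begins with the same material as phrase 1, making it parallel.

parallel double period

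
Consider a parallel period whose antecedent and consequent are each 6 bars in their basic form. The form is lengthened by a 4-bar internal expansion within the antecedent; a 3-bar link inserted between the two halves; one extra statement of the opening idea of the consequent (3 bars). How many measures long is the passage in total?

Basic parallel period: 6 + 6 = 12 bars.
12 (basic form) + 4 (internal expansion) + 3 (link) + 3 (extra statement) = 22.

22 measures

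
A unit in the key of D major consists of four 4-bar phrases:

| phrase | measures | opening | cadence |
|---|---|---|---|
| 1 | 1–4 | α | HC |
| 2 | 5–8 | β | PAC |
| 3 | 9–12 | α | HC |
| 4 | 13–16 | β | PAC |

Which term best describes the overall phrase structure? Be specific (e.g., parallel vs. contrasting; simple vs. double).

repeated period

The cadence pattern HC–PAC–HC–PAC is weak–strong twice, and phrases 3–4 restate phrases 1–2: a period heard twice, not a double period (which would end weakly at phrase 2).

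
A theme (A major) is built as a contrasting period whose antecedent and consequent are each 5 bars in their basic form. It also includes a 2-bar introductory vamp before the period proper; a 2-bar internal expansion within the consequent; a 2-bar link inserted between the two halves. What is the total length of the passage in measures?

16 measures

Basic contrasting period: 5 + 5 = 10 bars.
10 (basic form) + 2 (introduction) + 2 (internal expansion) + 2 (link) = 16.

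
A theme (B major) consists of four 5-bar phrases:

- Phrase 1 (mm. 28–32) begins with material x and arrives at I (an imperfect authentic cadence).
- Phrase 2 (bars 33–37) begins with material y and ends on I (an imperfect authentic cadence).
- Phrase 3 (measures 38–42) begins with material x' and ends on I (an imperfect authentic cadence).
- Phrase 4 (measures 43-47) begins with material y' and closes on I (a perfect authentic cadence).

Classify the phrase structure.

parallel double period

Four phrases in two halves: the first half (bars 28-37) ends with an imperfect authentic cadence, the second (bars 38–47) with a perfect authentic cadence — a large antecedent–consequent pair, i.e. a double period.
Phrase 3 begins with the same material as phrase 1, making it parallel.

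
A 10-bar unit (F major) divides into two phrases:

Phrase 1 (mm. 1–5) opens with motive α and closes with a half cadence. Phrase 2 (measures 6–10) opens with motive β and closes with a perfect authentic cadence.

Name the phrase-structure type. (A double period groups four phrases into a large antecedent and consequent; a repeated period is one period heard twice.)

contrasting period

Phrase 1 ends with a half cadence (weaker) and phrase 2 with a perfect authentic cadence (stronger): antecedent + consequent = a period.
The two phrases open with different material (α / β), so the period is contrasting.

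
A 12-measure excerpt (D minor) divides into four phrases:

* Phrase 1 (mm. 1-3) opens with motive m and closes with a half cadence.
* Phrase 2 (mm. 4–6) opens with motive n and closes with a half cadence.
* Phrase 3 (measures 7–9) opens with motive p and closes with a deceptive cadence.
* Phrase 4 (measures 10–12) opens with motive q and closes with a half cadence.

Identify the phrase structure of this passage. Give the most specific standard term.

phrase group

Phrase 4 ends with a half cadence, no stronger than phrase 2's half cadence, so the four phrases do not form a double period; nor do phrases 3–4 duplicate 1–2, so it is not a repeated period. With no phrase reaching a conclusive cadence, the passage is a phrase group.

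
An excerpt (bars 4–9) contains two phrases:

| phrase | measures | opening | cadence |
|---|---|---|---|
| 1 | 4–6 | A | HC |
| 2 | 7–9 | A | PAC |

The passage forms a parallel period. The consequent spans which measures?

measures 7–9

The antecedent is the phrase ending with the weaker cadence (half cadence, phrase 1) and the consequent the one ending more conclusively (perfect authentic cadence, phrase 2); the consequent is mm. 7-9.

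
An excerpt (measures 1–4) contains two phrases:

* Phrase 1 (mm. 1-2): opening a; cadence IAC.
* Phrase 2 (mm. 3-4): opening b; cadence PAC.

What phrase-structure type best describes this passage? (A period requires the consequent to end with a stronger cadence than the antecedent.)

contrasting period

Phrase 1 ends with an imperfect authentic cadence (weaker) and phrase 2 with a perfect authentic cadence (stronger): antecedent + consequent = a period.
The two phrases open with different material (a / b), so the period is contrasting.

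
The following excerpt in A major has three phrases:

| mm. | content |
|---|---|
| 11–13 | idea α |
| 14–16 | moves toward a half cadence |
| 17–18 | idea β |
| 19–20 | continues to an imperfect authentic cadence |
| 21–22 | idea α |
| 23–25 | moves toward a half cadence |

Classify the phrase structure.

The final phrase closes with a half cadence, which is not stronger than the preceding imperfect authentic cadence; the 3 phrases lack an overall antecedent–consequent design and so form a phrase group.

phrase group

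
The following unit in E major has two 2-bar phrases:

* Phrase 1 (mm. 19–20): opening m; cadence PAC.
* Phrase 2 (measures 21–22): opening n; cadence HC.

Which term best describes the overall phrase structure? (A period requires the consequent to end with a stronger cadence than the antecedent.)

phrase group

The second phrase closes with a half cadence, which is not stronger than the first phrase's perfect authentic cadence; without a weak→strong cadential pair there is no antecedent–consequent relationship, so this is a phrase group rather than a period.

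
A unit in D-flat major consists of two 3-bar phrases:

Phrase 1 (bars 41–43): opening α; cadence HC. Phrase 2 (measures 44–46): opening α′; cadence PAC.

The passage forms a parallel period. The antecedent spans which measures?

The antecedent is the phrase ending with the weaker cadence (half cadence, phrase 1) and the consequent the one ending more conclusively (perfect authentic cadence, phrase 2); the antecedent is measures 41–43.

measures 41–43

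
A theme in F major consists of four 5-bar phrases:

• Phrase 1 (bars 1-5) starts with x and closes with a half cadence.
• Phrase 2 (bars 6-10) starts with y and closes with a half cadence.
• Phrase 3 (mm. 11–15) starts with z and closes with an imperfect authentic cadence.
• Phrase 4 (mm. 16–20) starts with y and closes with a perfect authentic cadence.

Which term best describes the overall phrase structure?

Four phrases in two halves: the first half (bars 1–10) ends with a half cadence, the second (mm. 11–20) with a perfect authentic cadence — a large antecedent–consequent pair, i.e. a double period.
Phrase 3 begins with different material from phrase 1, making it contrasting.

contrasting double period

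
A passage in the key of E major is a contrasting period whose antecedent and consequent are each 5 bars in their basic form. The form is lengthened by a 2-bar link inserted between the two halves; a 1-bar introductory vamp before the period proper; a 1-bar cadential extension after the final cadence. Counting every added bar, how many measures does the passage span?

Basic contrasting period: 5 + 5 = 10 bars.
10 (basic form) + 2 (link) + 1 (introduction) + 1 (cadential extension) = 14.

14 measures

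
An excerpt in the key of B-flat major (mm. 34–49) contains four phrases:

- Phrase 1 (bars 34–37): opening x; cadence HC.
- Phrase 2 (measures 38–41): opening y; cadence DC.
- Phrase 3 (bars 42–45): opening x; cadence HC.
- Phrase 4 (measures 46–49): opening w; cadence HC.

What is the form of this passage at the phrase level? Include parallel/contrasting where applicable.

phrase group

Phrase 4 ends with a half cadence, no stronger than phrase 2's deceptive cadence, so the four phrases do not form a double period; nor do phrases 3–4 duplicate 1–2, so it is not a repeated period. With no phrase reaching a conclusive cadence, the passage is a phrase group.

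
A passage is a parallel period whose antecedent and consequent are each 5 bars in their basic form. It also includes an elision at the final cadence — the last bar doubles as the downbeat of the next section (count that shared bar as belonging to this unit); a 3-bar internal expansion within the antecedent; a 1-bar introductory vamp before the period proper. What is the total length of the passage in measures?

14 measures

Basic parallel period: 5 + 5 = 10 bars.
10 (basic form) + 3 (internal expansion) + 1 (introduction) = 14.
The elision shares a bar with the next section but does not change this unit's count.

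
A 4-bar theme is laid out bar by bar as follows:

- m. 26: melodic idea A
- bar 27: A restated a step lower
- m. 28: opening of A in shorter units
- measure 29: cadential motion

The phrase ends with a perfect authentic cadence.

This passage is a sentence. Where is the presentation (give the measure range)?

measures 26–27

The presentation of a sentence is the basic idea (m. 26) plus its repetition (m. 27); the presentation is therefore mm. 26–27.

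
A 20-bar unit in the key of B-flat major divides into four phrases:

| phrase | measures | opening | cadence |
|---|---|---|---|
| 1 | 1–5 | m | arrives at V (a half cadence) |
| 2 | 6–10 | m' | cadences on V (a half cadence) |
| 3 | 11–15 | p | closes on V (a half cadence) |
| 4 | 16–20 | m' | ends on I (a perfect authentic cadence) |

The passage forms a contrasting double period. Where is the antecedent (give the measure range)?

In a double period the four phrases pair into a large antecedent (phrases 1–2, ending half cadence) and a large consequent (phrases 3–4, ending perfect authentic cadence). The antecedent spans measures 1-10.

measures 1–10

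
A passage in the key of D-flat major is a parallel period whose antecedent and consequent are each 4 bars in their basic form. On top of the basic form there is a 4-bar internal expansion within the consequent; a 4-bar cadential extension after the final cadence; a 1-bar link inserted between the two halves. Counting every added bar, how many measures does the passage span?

17 measures

Basic parallel period: 4 + 4 = 8 bars.
8 (basic form) + 4 (internal expansion) + 4 (cadential extension) + 1 (link) = 17.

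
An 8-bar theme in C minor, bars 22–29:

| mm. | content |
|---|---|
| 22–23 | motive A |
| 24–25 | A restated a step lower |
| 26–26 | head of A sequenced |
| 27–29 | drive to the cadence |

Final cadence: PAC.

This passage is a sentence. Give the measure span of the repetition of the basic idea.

The presentation of a sentence is the basic idea (bars 22-23) plus its repetition (mm. 24–25); the repetition of the basic idea is therefore measures 24-25.

measures 24–25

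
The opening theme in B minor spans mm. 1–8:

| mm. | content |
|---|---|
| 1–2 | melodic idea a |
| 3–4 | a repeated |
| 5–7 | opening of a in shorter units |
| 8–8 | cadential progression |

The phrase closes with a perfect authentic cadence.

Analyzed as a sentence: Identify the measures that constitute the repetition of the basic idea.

The presentation of a sentence is the basic idea (mm. 1-2) plus its repetition (bars 3–4); the repetition of the basic idea is therefore bars 3–4.

measures 3–4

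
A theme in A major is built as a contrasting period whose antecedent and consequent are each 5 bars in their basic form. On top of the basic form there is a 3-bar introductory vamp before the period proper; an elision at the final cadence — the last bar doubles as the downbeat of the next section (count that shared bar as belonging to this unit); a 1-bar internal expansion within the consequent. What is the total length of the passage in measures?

14 measures

Basic contrasting period: 5 + 5 = 10 bars.
10 (basic form) + 3 (introduction) + 1 (internal expansion) = 14.
The elision shares a bar with the next section but does not change this unit's count.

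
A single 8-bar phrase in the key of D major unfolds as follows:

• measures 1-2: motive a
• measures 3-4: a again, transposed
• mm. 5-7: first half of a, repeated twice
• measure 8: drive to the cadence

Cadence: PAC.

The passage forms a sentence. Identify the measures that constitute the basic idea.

measures 1–2

The presentation of a sentence is the basic idea (bars 1–2) plus its repetition (mm. 3–4); the basic idea is therefore measures 1-2.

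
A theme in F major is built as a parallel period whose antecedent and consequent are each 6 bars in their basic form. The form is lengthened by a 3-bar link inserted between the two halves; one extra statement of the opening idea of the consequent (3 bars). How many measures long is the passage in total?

18 measures

Basic parallel period: 6 + 6 = 12 bars.
12 (basic form) + 3 (link) + 3 (extra statement) = 18.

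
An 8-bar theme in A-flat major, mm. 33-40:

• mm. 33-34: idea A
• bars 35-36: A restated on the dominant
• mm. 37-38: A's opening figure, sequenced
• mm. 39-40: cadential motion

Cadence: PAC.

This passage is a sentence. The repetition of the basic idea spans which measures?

The presentation of a sentence is the basic idea (bars 33–34) plus its repetition (mm. 35–36); the repetition of the basic idea is therefore mm. 35–36.

measures 35–36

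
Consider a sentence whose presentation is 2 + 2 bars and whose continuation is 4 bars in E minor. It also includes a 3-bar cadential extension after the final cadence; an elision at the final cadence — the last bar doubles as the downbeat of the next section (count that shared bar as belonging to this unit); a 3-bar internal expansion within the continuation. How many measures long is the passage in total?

14 measures

Basic sentence: 2 + 2 + 4 = 8 bars.
8 (basic form) + 3 (cadential extension) + 3 (internal expansion) = 14.
The elision shares a bar with the next section but does not change this unit's count.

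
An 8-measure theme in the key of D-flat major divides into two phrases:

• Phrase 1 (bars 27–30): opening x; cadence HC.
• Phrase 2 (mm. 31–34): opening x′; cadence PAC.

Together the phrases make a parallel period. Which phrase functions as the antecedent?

phrase 1

The phrase ending with the weaker cadence (half cadence) is the antecedent; the one ending more conclusively (perfect authentic cadence) is the consequent. The antecedent is phrase 1.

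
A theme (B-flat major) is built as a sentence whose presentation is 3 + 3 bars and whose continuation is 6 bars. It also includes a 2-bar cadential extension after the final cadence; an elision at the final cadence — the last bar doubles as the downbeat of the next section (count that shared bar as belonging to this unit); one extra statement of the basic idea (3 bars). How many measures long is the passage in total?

17 measures

Basic sentence: 3 + 3 + 6 = 12 bars.
12 (basic form) + 2 (cadential extension) + 3 (extra statement) = 17.
The elision shares a bar with the next section but does not change this unit's count.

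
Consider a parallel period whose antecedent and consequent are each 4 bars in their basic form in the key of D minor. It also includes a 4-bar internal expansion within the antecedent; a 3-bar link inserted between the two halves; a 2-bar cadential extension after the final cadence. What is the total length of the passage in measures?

17 measures

Basic parallel period: 4 + 4 = 8 bars.
8 (basic form) + 4 (internal expansion) + 3 (link) + 2 (cadential extension) = 17.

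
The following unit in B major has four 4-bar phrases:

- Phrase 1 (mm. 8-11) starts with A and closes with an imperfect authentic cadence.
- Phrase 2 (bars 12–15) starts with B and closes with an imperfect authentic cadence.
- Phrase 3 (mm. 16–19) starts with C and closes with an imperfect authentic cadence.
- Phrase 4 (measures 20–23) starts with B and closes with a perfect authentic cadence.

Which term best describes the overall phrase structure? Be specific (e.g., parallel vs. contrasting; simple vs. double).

contrasting double period

Four phrases in two halves: the first half (bars 8–15) ends with an imperfect authentic cadence, the second (measures 16–23) with a perfect authentic cadence — a large antecedent–consequent pair, i.e. a double period.
Phrase 3 begins with different material from phrase 1, making it contrasting.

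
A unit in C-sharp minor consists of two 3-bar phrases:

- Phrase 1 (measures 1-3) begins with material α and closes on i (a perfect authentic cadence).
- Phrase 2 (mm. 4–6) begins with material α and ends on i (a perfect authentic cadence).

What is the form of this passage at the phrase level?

repeated phrase

Both phrases have the same opening (α) and the same cadence (perfect authentic cadence): the second is a restatement, not a consequent, so this is a repeated phrase rather than a period.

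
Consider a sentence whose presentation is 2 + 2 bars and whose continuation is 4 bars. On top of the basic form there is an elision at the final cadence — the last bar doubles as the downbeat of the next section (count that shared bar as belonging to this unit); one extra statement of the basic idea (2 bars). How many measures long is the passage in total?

10 measures

Basic sentence: 2 + 2 + 4 = 8 bars.
8 (basic form) + 2 (extra statement) = 10.
The elision shares a bar with the next section but does not change this unit's count.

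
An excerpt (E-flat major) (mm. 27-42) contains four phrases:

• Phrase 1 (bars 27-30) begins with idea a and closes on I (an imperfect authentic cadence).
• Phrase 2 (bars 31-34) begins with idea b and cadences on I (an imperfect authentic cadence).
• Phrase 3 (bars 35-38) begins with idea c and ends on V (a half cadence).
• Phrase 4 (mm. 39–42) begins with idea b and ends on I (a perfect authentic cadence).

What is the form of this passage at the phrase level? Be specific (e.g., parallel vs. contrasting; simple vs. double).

Four phrases in two halves: the first half (measures 27–34) ends with an imperfect authentic cadence, the second (mm. 35–42) with a perfect authentic cadence — a large antecedent–consequent pair, i.e. a double period.
Phrase 3 begins with different material from phrase 1, making it contrasting.

contrasting double period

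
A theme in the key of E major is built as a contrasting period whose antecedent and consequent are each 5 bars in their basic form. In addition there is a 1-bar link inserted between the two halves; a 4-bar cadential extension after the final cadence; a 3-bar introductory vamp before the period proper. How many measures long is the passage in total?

18 measures

Basic contrasting period: 5 + 5 = 10 bars.
10 (basic form) + 1 (link) + 4 (cadential extension) + 3 (introduction) = 18.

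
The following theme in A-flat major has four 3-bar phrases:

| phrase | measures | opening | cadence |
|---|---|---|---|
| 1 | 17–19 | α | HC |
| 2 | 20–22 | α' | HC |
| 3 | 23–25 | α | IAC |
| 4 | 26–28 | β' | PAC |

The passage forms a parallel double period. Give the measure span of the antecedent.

measures 17–22

In a double period the first pair of phrases (ending half cadence) is the large antecedent and the second pair (ending perfect authentic cadence) is the large consequent; the antecedent is measures 17–22.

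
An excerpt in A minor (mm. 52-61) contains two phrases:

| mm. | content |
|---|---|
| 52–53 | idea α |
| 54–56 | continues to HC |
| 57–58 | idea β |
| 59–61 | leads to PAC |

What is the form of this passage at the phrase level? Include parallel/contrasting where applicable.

Phrase 1 ends with a half cadence (weaker) and phrase 2 with a perfect authentic cadence (stronger): antecedent + consequent = a period.
The two phrases open with different material (α / β), so the period is contrasting.

contrasting period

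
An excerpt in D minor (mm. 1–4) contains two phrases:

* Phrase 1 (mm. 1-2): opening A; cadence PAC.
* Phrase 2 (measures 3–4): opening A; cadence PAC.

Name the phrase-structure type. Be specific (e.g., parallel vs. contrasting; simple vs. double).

repeated phrase

Both phrases have the same opening (A) and the same cadence (perfect authentic cadence): the second is a restatement, not a consequent, so this is a repeated phrase rather than a period.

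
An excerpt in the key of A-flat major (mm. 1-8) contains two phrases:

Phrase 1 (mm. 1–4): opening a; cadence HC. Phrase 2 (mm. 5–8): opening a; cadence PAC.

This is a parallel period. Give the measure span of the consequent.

The phrase ending with the weaker cadence (half cadence) is the antecedent; the one ending more conclusively (perfect authentic cadence) is the consequent. The consequent is measures 5–8.

measures 5–8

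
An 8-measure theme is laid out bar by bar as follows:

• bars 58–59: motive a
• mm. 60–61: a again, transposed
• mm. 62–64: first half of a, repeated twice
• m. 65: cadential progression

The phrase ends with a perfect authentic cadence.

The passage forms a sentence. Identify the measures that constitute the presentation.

The presentation of a sentence is the basic idea (mm. 58–59) plus its repetition (bars 60–61); the presentation is therefore mm. 58–61.

measures 58–61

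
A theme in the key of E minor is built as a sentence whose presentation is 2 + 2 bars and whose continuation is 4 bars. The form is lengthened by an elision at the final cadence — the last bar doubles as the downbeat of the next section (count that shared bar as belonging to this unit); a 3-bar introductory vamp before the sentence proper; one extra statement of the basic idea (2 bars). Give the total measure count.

Basic sentence: 2 + 2 + 4 = 8 bars.
8 (basic form) + 3 (introduction) + 2 (extra statement) = 13.
The elision shares a bar with the next section but does not change this unit's count.

13 measures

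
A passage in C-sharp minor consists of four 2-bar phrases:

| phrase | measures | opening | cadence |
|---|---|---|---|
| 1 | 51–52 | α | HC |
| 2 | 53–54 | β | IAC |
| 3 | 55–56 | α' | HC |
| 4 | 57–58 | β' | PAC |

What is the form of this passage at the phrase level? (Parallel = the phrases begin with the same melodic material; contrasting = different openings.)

parallel double period

Four phrases in two halves: the first half (mm. 51-54) ends with an imperfect authentic cadence, the second (measures 55–58) with a perfect authentic cadence — a large antecedent–consequent pair, i.e. a double period.
Phrase 3 begins with the same material as phrase 1, making it parallel.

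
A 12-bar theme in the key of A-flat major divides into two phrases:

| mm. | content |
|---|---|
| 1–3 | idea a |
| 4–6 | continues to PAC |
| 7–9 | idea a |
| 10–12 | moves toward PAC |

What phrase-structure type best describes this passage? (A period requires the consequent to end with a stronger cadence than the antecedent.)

Both phrases have the same opening (a) and the same cadence (perfect authentic cadence): the second is a restatement, not a consequent, so this is a repeated phrase rather than a period.

repeated phrase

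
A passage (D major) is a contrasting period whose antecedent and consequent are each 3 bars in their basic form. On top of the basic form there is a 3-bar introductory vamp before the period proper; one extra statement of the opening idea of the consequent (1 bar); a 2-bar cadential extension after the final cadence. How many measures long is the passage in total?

Basic contrasting period: 3 + 3 = 6 bars.
6 (basic form) + 3 (introduction) + 1 (extra statement) + 2 (cadential extension) = 12.

12 measures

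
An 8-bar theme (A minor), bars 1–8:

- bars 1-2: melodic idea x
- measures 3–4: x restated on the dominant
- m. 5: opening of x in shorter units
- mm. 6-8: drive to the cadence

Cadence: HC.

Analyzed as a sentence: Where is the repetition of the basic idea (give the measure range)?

The presentation of a sentence is the basic idea (mm. 1–2) plus its repetition (bars 3–4); the repetition of the basic idea is therefore mm. 3–4.

measures 3–4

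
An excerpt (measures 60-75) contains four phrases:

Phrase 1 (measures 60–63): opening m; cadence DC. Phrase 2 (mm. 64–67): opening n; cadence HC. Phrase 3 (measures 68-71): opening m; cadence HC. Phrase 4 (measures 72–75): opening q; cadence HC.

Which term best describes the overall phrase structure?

Phrase 4 ends with a half cadence, no stronger than phrase 2's half cadence, so the four phrases do not form a double period; nor do phrases 3–4 duplicate 1–2, so it is not a repeated period. With no phrase reaching a conclusive cadence, the passage is a phrase group.

phrase group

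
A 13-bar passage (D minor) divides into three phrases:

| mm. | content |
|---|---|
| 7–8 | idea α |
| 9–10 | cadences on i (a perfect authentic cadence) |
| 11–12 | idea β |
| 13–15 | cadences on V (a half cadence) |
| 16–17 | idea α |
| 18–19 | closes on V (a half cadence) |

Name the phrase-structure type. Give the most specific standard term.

The final phrase closes with a half cadence, which is not stronger than the preceding half cadence; the 3 phrases lack an overall antecedent–consequent design and so form a phrase group.

phrase group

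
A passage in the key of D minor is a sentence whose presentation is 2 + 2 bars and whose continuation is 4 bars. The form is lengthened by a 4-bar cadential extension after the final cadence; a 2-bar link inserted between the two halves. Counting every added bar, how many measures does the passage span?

14 measures

Basic sentence: 2 + 2 + 4 = 8 bars.
8 (basic form) + 4 (cadential extension) + 2 (link) = 14.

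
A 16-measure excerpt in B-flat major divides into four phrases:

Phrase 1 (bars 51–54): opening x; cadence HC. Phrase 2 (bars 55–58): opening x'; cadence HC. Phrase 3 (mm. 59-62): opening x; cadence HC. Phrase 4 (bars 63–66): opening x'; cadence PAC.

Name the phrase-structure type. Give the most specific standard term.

Four phrases in two halves: the first half (bars 51–58) ends with a half cadence, the second (mm. 59–66) with a perfect authentic cadence — a large antecedent–consequent pair, i.e. a double period.
Phrase 3 begins with the same material as phrase 1, making it parallel.

parallel double period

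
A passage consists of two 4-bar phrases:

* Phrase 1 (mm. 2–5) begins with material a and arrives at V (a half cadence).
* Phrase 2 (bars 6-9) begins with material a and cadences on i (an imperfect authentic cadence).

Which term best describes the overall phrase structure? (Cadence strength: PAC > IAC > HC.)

Phrase 1 ends with a half cadence (weaker) and phrase 2 with an imperfect authentic cadence (stronger): antecedent + consequent = a period.
The two phrases open with the same material (a / a), so the period is parallel.

parallel period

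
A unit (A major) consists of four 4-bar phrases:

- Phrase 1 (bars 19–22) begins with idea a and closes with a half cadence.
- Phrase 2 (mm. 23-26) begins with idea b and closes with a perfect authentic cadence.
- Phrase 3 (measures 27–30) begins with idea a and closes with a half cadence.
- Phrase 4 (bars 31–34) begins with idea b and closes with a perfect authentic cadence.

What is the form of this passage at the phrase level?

The cadence pattern HC–PAC–HC–PAC is weak–strong twice, and phrases 3–4 restate phrases 1–2: a period heard twice, not a double period (which would end weakly at phrase 2).

repeated period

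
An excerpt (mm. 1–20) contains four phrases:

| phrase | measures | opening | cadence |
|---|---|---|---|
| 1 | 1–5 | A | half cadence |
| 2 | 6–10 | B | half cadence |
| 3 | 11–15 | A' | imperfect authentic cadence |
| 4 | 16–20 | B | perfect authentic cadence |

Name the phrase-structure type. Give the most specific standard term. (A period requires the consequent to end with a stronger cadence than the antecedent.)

Four phrases in two halves: the first half (measures 1–10) ends with a half cadence, the second (mm. 11–20) with a perfect authentic cadence — a large antecedent–consequent pair, i.e. a double period.
Phrase 3 begins with the same material as phrase 1, making it parallel.

parallel double period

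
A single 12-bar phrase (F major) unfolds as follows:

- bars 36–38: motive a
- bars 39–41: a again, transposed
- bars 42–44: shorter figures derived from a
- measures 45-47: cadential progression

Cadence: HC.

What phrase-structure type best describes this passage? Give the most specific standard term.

sentence

Basic idea (measures 36–38) + its repetition (mm. 39–41) form the presentation; fragmentation and cadence (bars 42–47) form the continuation — the 12-bar whole is a sentence.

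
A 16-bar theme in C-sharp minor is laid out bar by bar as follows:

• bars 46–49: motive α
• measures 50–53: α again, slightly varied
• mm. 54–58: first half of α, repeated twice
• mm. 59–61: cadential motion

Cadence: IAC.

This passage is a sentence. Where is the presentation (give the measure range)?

The presentation of a sentence is the basic idea (mm. 46–49) plus its repetition (mm. 50-53); the presentation is therefore measures 46–53.

measures 46–53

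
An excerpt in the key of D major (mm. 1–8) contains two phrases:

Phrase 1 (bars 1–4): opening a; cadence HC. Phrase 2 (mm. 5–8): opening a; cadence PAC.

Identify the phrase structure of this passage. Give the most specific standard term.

parallel period

Phrase 1 ends with a half cadence (weaker) and phrase 2 with a perfect authentic cadence (stronger): antecedent + consequent = a period.
The two phrases open with the same material (a / a), so the period is parallel.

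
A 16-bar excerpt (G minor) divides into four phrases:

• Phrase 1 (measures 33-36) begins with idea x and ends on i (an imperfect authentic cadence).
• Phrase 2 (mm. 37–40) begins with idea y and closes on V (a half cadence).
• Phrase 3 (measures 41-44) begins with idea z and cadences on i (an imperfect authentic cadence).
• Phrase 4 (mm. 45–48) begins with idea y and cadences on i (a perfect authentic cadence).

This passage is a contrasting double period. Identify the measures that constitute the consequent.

measures 41–48

In a double period the four phrases pair into a large antecedent (phrases 1–2, ending half cadence) and a large consequent (phrases 3–4, ending perfect authentic cadence). The consequent spans mm. 41-48.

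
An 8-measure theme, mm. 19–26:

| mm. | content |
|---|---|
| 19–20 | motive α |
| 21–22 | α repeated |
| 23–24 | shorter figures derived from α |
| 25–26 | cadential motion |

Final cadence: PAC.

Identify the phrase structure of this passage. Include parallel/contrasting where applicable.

sentence

Basic idea (bars 19–20) + its repetition (bars 21-22) form the presentation; fragmentation and cadence (bars 23–26) form the continuation — the 8-bar whole is a sentence.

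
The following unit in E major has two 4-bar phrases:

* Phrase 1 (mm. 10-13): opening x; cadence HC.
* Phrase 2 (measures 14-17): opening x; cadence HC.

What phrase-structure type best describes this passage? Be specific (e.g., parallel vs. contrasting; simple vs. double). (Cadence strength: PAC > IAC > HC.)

repeated phrase

Both phrases have the same opening (x) and the same cadence (half cadence): the second is a restatement, not a consequent, so this is a repeated phrase rather than a period.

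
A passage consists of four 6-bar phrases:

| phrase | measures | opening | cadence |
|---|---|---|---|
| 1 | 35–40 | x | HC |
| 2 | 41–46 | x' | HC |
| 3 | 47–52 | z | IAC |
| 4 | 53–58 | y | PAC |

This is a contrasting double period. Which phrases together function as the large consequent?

In a double period the first pair of phrases (ending half cadence) is the large antecedent and the second pair (ending perfect authentic cadence) is the large consequent; the consequent is phrases 3 and 4.

phrases 3 and 4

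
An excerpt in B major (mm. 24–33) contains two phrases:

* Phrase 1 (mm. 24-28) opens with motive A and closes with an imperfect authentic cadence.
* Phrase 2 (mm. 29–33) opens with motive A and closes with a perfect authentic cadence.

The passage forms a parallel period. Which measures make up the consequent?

The phrase ending with the weaker cadence (imperfect authentic cadence) is the antecedent; the one ending more conclusively (perfect authentic cadence) is the consequent. The consequent is measures 29–33.

measures 29–33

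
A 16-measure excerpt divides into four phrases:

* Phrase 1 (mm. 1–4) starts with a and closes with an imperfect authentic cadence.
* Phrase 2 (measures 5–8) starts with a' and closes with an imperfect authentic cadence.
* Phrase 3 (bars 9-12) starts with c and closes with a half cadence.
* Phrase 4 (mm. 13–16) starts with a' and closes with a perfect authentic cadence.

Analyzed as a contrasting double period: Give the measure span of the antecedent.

In a double period the four phrases pair into a large antecedent (phrases 1–2, ending imperfect authentic cadence) and a large consequent (phrases 3–4, ending perfect authentic cadence). The antecedent spans measures 1–8.

measures 1–8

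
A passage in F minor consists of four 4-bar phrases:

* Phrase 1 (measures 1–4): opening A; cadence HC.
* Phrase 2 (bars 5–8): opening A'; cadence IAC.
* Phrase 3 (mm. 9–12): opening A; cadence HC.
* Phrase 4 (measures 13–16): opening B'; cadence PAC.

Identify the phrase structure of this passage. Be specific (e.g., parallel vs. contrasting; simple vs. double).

parallel double period

Four phrases in two halves: the first half (bars 1–8) ends with an imperfect authentic cadence, the second (mm. 9–16) with a perfect authentic cadence — a large antecedent–consequent pair, i.e. a double period.
Phrase 3 begins with the same material as phrase 1, making it parallel.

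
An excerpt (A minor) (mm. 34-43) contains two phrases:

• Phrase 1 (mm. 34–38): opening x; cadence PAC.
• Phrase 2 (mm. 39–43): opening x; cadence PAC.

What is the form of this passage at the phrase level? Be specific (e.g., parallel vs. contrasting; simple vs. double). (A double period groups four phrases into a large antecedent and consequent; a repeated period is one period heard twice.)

Both phrases have the same opening (x) and the same cadence (perfect authentic cadence): the second is a restatement, not a consequent, so this is a repeated phrase rather than a period.

repeated phrase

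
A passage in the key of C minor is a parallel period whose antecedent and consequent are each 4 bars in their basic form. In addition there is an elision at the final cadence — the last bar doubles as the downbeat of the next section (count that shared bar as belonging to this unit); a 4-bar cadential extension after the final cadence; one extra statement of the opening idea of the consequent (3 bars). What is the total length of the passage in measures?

15 measures

Basic parallel period: 4 + 4 = 8 bars.
8 (basic form) + 4 (cadential extension) + 3 (extra statement) = 15.
The elision shares a bar with the next section but does not change this unit's count.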